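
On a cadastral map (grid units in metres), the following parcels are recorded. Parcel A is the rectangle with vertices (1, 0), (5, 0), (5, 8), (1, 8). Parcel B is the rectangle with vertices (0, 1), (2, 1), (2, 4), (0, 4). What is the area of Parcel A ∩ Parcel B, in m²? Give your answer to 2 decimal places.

3.00

|Parcel A∩Parcel B|: x∈[1,2], y∈[1,4] → 1·3 = 3.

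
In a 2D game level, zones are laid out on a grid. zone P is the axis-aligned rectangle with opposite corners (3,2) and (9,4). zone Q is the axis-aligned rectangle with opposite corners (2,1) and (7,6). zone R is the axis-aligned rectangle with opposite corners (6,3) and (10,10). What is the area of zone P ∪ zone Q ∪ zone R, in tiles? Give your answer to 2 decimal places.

52.00

By inclusion–exclusion:
Individual areas: |zone P| = 12, |zone Q| = 25, |zone R| = 28.
|zone P∩zone Q|: x∈[3,7], y∈[2,4] → 4·2 = 8.
|zone P∩zone R|: x∈[6,9], y∈[3,4] → 3·1 = 3.
|zone Q∩zone R|: x∈[6,7], y∈[3,6] → 1·3 = 3.
|zone P∩zone Q∩zone R| = 1.
|zone P ∪ zone Q ∪ zone R| = 65 − 14 + 1 = 52.00.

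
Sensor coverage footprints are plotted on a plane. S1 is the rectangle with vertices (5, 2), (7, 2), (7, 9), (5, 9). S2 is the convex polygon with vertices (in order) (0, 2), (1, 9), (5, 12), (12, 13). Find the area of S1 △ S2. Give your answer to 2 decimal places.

|S1| = 14, |S2| = 45, |S1∩S2| = 3.
|S1 △ S2| = |S1| + |S2| − 2·|S1∩S2| = 14 + 45 − 6 = 53.00.

53.00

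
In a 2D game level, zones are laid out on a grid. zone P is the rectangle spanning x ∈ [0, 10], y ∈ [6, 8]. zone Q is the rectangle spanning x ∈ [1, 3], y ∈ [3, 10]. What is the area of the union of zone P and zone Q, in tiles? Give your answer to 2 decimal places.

By inclusion–exclusion:
Individual areas: |zone P| = 20, |zone Q| = 14.
|zone P∩zone Q|: x∈[1,3], y∈[6,8] → 2·2 = 4.
|zone P ∪ zone Q| = 34 − 4 = 30.00.

30.00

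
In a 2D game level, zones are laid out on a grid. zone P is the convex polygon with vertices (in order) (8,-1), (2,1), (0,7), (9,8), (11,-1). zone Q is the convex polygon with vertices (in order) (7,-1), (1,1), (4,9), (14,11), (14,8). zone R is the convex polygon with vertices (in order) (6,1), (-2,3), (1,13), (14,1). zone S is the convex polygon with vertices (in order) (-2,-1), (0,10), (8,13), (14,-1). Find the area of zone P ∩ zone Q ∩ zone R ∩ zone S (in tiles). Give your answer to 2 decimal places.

The intersection is the polygon with vertices (3.391,7.377), (6.694,7.744), (9.667,5), (10.111,3), (8.556,1), (6,1), (1.636,2.091), (1.529,2.412).
By the shoelace formula its area is 42.15.

42.15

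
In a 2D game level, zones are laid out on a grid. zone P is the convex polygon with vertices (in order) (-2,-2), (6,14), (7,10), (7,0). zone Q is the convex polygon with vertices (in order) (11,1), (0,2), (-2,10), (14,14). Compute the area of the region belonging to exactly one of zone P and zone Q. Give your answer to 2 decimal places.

|zone P| = 69, |zone Q| = 141, |zone P∩zone Q| = 46.6138.
|zone P △ zone Q| = |zone P| + |zone Q| − 2·|zone P∩zone Q| = 69 + 141 − 93.2277 = 116.77.

116.77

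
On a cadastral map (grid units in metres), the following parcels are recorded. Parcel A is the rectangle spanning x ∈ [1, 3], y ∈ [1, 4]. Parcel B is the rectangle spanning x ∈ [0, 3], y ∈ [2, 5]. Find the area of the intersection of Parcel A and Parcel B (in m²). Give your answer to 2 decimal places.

4.00

|Parcel A∩Parcel B|: x∈[1,3], y∈[2,4] → 2·2 = 4.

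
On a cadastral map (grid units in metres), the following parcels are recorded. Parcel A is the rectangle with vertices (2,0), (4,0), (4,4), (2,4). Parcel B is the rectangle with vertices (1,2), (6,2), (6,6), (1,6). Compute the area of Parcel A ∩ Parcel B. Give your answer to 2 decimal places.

|Parcel A∩Parcel B|: x∈[2,4], y∈[2,4] → 2·2 = 4.

4.00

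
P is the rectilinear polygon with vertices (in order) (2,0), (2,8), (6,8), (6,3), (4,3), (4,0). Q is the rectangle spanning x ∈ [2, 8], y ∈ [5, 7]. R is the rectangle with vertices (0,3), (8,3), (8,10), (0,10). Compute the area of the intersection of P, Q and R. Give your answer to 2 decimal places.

8.00

The intersection is the polygon with vertices (6,7), (6,5), (2,5), (2,7).
By the shoelace formula its area is 8.00.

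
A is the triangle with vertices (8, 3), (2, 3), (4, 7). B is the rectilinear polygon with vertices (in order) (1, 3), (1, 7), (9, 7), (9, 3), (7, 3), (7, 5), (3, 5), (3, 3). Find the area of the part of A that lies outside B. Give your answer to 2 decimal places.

7.50

|A| = 12, |A∩B| = 4.5.
|A ∖ B| = |A| − |A∩B| = 12 − 4.5 = 7.50.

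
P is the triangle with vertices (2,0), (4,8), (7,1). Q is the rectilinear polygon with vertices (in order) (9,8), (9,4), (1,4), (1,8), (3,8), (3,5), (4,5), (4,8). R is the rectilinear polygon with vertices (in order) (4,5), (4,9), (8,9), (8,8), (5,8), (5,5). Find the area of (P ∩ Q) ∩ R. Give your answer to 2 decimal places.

The region (P ∩ Q) ∩ R is the polygon with vertices (4,8), (5,5.667), (5,5), (4,5).
By the shoelace formula its area is 1.83.

1.83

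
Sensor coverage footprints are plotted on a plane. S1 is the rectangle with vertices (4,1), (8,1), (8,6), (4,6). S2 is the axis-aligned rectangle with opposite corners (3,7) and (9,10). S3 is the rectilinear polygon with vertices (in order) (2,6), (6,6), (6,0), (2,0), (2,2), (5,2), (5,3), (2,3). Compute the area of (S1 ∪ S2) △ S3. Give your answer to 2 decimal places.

|S1 ∪ S2| = 38.
|(S1 ∪ S2) ∩ S3| = 9.
|(S1 ∪ S2) △ S3| = 38 + 21 − 18 = 41.00.

41.00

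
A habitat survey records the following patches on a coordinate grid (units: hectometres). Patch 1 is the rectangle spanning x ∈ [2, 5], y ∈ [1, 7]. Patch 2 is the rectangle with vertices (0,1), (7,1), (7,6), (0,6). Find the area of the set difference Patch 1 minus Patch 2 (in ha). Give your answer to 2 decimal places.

|Patch 1∩Patch 2|: x∈[2,5], y∈[1,6] → 3·5 = 15.
|Patch 1| = 18.
|Patch 1 ∖ Patch 2| = |Patch 1| − |Patch 1∩Patch 2| = 18 − 15 = 3.00.

3.00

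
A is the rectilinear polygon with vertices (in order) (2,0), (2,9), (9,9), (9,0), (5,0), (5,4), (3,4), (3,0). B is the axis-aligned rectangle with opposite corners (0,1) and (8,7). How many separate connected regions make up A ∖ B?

2

A ∖ B splits into 2 disjoint pieces (area 1, area 24).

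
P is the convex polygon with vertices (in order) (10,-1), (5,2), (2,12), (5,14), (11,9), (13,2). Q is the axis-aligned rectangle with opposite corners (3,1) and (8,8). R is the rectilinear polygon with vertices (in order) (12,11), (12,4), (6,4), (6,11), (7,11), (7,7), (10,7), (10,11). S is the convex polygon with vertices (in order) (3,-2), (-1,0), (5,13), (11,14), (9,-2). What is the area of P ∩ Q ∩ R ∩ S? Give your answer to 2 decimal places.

The intersection is the polygon with vertices (7,7), (8,7), (8,4), (6,4), (6,8), (7,8).
By the shoelace formula its area is 7.00.

7.00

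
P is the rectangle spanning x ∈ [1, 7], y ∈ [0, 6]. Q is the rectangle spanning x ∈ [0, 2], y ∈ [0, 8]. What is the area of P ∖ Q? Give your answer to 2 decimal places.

|P∩Q|: x∈[1,2], y∈[0,6] → 1·6 = 6.
|P| = 36.
|P ∖ Q| = |P| − |P∩Q| = 36 − 6 = 30.00.

30.00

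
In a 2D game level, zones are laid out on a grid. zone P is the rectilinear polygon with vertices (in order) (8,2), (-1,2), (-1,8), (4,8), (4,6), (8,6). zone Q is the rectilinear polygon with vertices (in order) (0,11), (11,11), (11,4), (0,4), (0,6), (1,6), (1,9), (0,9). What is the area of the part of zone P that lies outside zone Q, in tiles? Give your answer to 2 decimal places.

24.00

|zone P| = 46, |zone P∩zone Q| = 22.
|zone P ∖ zone Q| = |zone P| − |zone P∩zone Q| = 46 − 22 = 24.00.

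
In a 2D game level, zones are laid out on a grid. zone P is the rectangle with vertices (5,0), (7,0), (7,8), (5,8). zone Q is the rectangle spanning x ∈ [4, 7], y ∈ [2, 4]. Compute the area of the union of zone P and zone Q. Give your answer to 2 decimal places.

By inclusion–exclusion:
Individual areas: |zone P| = 16, |zone Q| = 6.
|zone P∩zone Q|: x∈[5,7], y∈[2,4] → 2·2 = 4.
|zone P ∪ zone Q| = 22 − 4 = 18.00.

18.00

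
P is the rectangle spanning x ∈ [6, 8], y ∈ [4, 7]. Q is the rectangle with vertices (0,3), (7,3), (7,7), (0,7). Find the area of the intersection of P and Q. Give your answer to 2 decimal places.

3.00

|P∩Q|: x∈[6,7], y∈[4,7] → 1·3 = 3.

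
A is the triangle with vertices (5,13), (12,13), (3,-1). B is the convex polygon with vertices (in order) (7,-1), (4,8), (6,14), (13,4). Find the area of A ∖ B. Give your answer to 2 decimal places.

20.23

|A| = 49, |A∩B| = 28.7694.
|A ∖ B| = |A| − |A∩B| = 49 − 28.7694 = 20.23.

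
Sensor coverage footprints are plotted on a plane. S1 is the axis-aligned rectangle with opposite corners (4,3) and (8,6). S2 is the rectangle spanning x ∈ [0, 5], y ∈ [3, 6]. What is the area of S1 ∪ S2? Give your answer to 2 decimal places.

24.00

By inclusion–exclusion:
Individual areas: |S1| = 12, |S2| = 15.
|S1∩S2|: x∈[4,5], y∈[3,6] → 1·3 = 3.
|S1 ∪ S2| = 27 − 3 = 24.00.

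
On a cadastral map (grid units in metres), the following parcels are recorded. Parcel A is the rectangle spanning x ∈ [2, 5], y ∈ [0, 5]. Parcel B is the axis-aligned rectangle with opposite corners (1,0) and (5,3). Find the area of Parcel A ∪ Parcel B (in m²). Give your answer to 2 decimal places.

By inclusion–exclusion:
Individual areas: |Parcel A| = 15, |Parcel B| = 12.
|Parcel A∩Parcel B|: x∈[2,5], y∈[0,3] → 3·3 = 9.
|Parcel A ∪ Parcel B| = 27 − 9 = 18.00.

18.00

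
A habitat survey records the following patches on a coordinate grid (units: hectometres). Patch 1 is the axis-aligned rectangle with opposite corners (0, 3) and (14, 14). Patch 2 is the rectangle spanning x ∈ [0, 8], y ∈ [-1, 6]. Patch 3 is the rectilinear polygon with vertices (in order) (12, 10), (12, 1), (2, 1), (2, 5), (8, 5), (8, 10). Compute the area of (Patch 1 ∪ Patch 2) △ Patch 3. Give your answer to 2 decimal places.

|Patch 1 ∪ Patch 2| = 186.
|(Patch 1 ∪ Patch 2) ∩ Patch 3| = 52.
|(Patch 1 ∪ Patch 2) △ Patch 3| = 186 + 60 − 104 = 142.00.

142.00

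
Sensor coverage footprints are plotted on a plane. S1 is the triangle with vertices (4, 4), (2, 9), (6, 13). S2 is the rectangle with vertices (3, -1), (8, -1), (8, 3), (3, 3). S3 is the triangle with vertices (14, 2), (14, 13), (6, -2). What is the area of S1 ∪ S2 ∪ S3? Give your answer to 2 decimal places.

By inclusion–exclusion:
Individual areas: |S1| = 14, |S2| = 20, |S3| = 44.
|S1∩S2| = 0.
|S1∩S3| = 0.
|S2∩S3| = 2.0167.
|S1∩S2∩S3| = 0.
|S1 ∪ S2 ∪ S3| = 78 − 2.0167 + 0 = 75.98.

75.98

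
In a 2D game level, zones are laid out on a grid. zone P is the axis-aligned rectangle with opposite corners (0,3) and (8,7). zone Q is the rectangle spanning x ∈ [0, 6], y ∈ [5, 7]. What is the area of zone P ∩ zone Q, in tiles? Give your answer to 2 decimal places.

12.00

|zone P∩zone Q|: x∈[0,6], y∈[5,7] → 6·2 = 12.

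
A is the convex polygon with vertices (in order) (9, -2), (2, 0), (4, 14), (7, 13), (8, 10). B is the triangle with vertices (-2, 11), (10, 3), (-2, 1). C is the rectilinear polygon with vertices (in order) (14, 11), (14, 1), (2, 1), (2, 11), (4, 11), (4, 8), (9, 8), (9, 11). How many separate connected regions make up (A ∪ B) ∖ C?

3

(A ∪ B) ∖ C splits into 3 disjoint pieces (area 13.5536, area 33.3333, area 20.8095).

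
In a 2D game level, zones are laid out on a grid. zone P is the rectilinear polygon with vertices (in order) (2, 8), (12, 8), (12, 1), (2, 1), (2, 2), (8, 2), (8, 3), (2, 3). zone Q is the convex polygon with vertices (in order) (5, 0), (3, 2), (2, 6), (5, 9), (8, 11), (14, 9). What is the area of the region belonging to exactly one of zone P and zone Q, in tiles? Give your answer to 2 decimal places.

46.25

|zone P| = 64, |zone Q| = 66, |zone P∩zone Q| = 41.875.
|zone P △ zone Q| = |zone P| + |zone Q| − 2·|zone P∩zone Q| = 64 + 66 − 83.75 = 46.25.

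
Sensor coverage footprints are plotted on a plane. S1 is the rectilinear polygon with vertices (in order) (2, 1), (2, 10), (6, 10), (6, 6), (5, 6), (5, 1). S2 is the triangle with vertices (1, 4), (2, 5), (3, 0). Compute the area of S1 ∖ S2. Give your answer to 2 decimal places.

|S1| = 31, |S1∩S2| = 1.35.
|S1 ∖ S2| = |S1| − |S1∩S2| = 31 − 1.35 = 29.65.

29.65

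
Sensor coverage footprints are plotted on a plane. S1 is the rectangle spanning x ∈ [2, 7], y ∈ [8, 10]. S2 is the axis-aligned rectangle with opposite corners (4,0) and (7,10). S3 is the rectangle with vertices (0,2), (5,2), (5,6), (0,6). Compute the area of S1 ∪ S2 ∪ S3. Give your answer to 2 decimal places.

By inclusion–exclusion:
Individual areas: |S1| = 10, |S2| = 30, |S3| = 20.
|S1∩S2|: x∈[4,7], y∈[8,10] → 3·2 = 6.
|S1∩S3| = 0 (no overlap).
|S2∩S3|: x∈[4,5], y∈[2,6] → 1·4 = 4.
|S1∩S2∩S3| = 0.
|S1 ∪ S2 ∪ S3| = 60 − 10 + 0 = 50.00.

50.00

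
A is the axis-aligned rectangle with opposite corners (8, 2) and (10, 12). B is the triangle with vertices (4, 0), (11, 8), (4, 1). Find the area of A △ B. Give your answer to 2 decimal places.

|A| = 20, |B| = 3.5, |A∩B| = 0.5714.
|A △ B| = |A| + |B| − 2·|A∩B| = 20 + 3.5 − 1.1429 = 22.36.

22.36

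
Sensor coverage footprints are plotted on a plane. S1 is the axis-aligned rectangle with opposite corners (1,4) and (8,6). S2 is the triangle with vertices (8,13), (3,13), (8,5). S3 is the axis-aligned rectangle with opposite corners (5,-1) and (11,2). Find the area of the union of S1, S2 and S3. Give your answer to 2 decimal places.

By inclusion–exclusion:
Individual areas: |S1| = 14, |S2| = 20, |S3| = 18.
|S1∩S2| = 0.3125.
|S1∩S3| = 0 (no overlap).
|S2∩S3| = 0.
|S1∩S2∩S3| = 0.
|S1 ∪ S2 ∪ S3| = 52 − 0.3125 + 0 = 51.69.

51.69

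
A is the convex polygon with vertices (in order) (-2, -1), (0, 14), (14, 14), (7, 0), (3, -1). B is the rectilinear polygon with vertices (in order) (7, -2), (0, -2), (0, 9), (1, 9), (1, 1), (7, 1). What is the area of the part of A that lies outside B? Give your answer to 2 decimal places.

147.00

|A| = 167, |A∩B| = 20.
|A ∖ B| = |A| − |A∩B| = 167 − 20 = 147.00.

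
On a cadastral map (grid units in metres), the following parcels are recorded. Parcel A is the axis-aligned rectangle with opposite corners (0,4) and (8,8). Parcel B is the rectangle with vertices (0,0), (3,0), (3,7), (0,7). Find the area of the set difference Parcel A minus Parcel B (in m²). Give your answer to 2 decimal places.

|Parcel A∩Parcel B|: x∈[0,3], y∈[4,7] → 3·3 = 9.
|Parcel A| = 32.
|Parcel A ∖ Parcel B| = |Parcel A| − |Parcel A∩Parcel B| = 32 − 9 = 23.00.

23.00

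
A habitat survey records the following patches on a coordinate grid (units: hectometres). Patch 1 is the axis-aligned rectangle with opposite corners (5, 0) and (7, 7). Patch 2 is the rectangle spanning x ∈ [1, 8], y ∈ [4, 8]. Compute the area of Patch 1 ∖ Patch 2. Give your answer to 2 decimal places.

8.00

|Patch 1∩Patch 2|: x∈[5,7], y∈[4,7] → 2·3 = 6.
|Patch 1| = 14.
|Patch 1 ∖ Patch 2| = |Patch 1| − |Patch 1∩Patch 2| = 14 − 6 = 8.00.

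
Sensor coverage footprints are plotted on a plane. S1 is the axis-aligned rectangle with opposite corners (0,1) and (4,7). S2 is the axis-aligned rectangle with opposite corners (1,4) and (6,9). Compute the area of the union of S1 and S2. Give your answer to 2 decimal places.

By inclusion–exclusion:
Individual areas: |S1| = 24, |S2| = 25.
|S1∩S2|: x∈[1,4], y∈[4,7] → 3·3 = 9.
|S1 ∪ S2| = 49 − 9 = 40.00.

40.00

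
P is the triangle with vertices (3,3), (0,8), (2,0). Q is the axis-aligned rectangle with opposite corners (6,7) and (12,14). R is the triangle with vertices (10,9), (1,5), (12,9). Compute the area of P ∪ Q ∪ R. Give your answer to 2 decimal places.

50.04

By inclusion–exclusion:
Individual areas: |P| = 7, |Q| = 42, |R| = 4.
|P∩Q| = 0.
|P∩R| = 0.0168.
|Q∩R| = 2.9444.
|P∩Q∩R| = 0.
|P ∪ Q ∪ R| = 53 − 2.9612 + 0 = 50.04.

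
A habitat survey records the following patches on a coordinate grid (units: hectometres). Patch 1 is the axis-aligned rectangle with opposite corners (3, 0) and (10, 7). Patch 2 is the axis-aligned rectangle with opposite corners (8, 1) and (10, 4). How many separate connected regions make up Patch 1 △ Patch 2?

1

Patch 1 △ Patch 2 is a single connected region.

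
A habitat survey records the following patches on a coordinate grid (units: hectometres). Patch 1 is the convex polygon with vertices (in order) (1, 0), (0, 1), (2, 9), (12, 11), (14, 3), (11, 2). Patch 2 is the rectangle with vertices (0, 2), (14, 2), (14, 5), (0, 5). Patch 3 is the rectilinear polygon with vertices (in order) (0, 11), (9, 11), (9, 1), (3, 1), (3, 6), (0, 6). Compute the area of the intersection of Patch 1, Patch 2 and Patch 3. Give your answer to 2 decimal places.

18.00

The intersection is the polygon with vertices (9,5), (9,2), (3,2), (3,5).
By the shoelace formula its area is 18.00.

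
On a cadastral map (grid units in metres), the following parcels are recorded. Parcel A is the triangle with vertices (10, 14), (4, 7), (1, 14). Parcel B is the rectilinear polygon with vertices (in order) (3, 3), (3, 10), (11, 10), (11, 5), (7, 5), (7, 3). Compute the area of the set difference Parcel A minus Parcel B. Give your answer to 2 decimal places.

|Parcel A| = 31.5, |Parcel A∩Parcel B| = 5.6905.
|Parcel A ∖ Parcel B| = |Parcel A| − |Parcel A∩Parcel B| = 31.5 − 5.6905 = 25.81.

25.81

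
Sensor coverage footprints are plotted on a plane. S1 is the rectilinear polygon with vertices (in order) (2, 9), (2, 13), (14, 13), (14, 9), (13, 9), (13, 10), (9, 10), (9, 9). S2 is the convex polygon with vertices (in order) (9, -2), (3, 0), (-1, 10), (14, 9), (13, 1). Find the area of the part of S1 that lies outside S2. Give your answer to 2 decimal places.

|S1| = 44, |S1∩S2| = 4.
|S1 ∖ S2| = |S1| − |S1∩S2| = 44 − 4 = 40.00.

40.00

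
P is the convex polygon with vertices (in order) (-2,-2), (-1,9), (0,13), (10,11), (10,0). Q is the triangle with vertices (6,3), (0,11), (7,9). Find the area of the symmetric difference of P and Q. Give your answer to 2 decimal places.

124.50

|P| = 146.5, |Q| = 22, |P∩Q| = 22.
|P △ Q| = |P| + |Q| − 2·|P∩Q| = 146.5 + 22 − 44 = 124.50.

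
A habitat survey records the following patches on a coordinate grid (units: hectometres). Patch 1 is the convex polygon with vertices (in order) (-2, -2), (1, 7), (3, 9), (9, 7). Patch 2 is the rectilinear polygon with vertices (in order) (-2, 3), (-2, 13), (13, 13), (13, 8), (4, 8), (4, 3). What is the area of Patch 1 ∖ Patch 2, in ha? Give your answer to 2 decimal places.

24.83

|Patch 1| = 44, |Patch 1∩Patch 2| = 19.1667.
|Patch 1 ∖ Patch 2| = |Patch 1| − |Patch 1∩Patch 2| = 44 − 19.1667 = 24.83.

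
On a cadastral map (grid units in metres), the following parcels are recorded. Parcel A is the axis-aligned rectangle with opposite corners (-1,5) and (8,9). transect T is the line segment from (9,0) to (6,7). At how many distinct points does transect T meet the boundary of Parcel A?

1

The segment meets the boundary at (6.857,5).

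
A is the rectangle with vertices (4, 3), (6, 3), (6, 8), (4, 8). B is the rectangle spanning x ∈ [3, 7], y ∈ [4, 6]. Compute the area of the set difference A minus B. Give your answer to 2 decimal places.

|A∩B|: x∈[4,6], y∈[4,6] → 2·2 = 4.
|A| = 10.
|A ∖ B| = |A| − |A∩B| = 10 − 4 = 6.00.

6.00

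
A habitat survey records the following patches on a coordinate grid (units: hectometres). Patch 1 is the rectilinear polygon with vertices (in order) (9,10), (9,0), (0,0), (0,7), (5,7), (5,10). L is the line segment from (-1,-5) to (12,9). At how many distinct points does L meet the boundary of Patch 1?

The segment meets the boundary at (9,5.769), (3.643,0).

2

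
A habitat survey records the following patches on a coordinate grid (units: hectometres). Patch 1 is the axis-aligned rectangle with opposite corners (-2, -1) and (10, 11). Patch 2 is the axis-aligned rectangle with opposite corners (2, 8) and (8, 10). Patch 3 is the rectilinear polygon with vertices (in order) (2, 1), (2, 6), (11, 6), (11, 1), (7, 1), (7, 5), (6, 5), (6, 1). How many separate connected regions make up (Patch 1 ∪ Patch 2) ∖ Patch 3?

1

(Patch 1 ∪ Patch 2) ∖ Patch 3 is a single connected region.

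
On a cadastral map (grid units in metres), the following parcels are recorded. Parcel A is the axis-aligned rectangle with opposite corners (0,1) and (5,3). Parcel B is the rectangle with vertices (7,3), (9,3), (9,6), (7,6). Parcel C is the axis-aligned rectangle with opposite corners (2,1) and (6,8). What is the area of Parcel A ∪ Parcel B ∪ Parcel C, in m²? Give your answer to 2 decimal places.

By inclusion–exclusion:
Individual areas: |Parcel A| = 10, |Parcel B| = 6, |Parcel C| = 28.
|Parcel A∩Parcel B| = 0 (no overlap).
|Parcel A∩Parcel C|: x∈[2,5], y∈[1,3] → 3·2 = 6.
|Parcel B∩Parcel C| = 0 (no overlap).
|Parcel A∩Parcel B∩Parcel C| = 0.
|Parcel A ∪ Parcel B ∪ Parcel C| = 44 − 6 + 0 = 38.00.

38.00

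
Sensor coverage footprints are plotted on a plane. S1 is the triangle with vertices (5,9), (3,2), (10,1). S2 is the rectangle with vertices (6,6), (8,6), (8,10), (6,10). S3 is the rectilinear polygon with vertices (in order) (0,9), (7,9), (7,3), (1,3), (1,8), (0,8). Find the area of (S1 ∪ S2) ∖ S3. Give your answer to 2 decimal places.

|S1 ∪ S2| = 32.8875.
|(S1 ∪ S2) ∩ S3| = 16.3304.
|(S1 ∪ S2) ∖ S3| = 32.8875 − 16.3304 = 16.56.

16.56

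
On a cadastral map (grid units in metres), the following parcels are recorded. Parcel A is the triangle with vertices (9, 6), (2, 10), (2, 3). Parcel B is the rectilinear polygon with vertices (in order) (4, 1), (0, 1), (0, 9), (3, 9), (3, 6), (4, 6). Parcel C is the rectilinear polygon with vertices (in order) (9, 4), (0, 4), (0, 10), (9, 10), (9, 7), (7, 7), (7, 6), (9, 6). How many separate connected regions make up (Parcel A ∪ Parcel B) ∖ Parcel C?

2

(Parcel A ∪ Parcel B) ∖ Parcel C splits into 2 disjoint pieces (area 1.125, area 12.0238).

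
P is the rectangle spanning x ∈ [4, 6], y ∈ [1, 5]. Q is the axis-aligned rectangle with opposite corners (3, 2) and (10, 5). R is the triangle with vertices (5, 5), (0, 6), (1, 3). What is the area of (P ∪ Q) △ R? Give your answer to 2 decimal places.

28.00

|P ∪ Q| = 23.
|(P ∪ Q) ∩ R| = 1.
|(P ∪ Q) △ R| = 23 + 7 − 2 = 28.00.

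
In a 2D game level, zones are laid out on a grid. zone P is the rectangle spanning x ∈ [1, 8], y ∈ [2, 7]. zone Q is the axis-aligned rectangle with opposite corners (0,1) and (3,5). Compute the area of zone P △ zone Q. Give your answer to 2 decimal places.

35.00

|zone P∩zone Q|: x∈[1,3], y∈[2,5] → 2·3 = 6.
|zone P △ zone Q| = |zone P| + |zone Q| − 2·|zone P∩zone Q| = 35 + 12 − 12 = 35.00.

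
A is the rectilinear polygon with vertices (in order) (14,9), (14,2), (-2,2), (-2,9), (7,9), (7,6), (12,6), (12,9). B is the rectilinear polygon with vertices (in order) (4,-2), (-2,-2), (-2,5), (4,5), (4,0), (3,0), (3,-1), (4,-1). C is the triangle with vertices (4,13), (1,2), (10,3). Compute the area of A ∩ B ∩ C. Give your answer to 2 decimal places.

7.27

The intersection is the polygon with vertices (4,5), (4,2.333), (1,2), (1.818,5).
By the shoelace formula its area is 7.27.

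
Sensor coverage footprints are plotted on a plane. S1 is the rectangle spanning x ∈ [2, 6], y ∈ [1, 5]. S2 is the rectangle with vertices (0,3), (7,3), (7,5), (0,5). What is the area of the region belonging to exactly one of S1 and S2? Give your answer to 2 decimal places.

14.00

|S1∩S2|: x∈[2,6], y∈[3,5] → 4·2 = 8.
|S1 △ S2| = |S1| + |S2| − 2·|S1∩S2| = 16 + 14 − 16 = 14.00.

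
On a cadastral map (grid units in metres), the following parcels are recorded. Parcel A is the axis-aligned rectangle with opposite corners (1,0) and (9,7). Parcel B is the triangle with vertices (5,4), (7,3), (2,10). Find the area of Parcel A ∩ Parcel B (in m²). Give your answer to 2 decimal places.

3.54

The intersection is the polygon with vertices (4.143,7), (7,3), (5,4), (3.5,7).
By the shoelace formula its area is 3.54.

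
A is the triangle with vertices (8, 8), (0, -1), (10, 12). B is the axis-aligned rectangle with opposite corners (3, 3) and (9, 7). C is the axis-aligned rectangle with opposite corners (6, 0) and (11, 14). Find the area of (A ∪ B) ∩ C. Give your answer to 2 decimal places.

15.17

The region (A ∪ B) ∩ C is the polygon with vertices (9,7), (9,3), (6,3), (6,7), (6.154,7), (10,12), (8,8), (7.111,7).
By the shoelace formula its area is 15.17.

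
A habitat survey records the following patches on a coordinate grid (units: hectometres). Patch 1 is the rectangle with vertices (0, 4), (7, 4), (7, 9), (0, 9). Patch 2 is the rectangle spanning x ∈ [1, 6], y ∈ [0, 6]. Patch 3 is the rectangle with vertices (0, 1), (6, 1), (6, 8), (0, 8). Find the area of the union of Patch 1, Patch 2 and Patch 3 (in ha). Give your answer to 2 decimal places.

58.00

By inclusion–exclusion:
Individual areas: |Patch 1| = 35, |Patch 2| = 30, |Patch 3| = 42.
|Patch 1∩Patch 2|: x∈[1,6], y∈[4,6] → 5·2 = 10.
|Patch 1∩Patch 3|: x∈[0,6], y∈[4,8] → 6·4 = 24.
|Patch 2∩Patch 3|: x∈[1,6], y∈[1,6] → 5·5 = 25.
|Patch 1∩Patch 2∩Patch 3| = 10.
|Patch 1 ∪ Patch 2 ∪ Patch 3| = 107 − 59 + 10 = 58.00.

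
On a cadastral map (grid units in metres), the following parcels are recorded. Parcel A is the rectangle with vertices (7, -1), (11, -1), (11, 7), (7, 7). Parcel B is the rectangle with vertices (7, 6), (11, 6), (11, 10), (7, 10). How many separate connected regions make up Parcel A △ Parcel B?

Parcel A △ Parcel B splits into 2 disjoint pieces (area 28, area 12).

2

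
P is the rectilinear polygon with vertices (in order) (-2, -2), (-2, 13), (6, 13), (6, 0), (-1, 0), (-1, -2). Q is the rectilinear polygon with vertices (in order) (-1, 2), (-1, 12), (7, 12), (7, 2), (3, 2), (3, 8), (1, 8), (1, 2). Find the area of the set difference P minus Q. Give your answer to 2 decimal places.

|P| = 106, |P∩Q| = 58.
|P ∖ Q| = |P| − |P∩Q| = 106 − 58 = 48.00.

48.00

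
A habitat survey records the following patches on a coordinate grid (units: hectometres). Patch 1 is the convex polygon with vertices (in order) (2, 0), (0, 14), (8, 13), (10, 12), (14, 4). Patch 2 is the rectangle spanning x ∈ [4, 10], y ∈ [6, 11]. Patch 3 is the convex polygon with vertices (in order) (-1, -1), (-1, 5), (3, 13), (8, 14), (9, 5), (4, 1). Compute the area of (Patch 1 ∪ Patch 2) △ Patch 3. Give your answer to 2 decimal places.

69.16

|Patch 1 ∪ Patch 2| = 127.
|(Patch 1 ∪ Patch 2) ∩ Patch 3| = 77.9222.
|(Patch 1 ∪ Patch 2) △ Patch 3| = 127 + 98 − 155.8445 = 69.16.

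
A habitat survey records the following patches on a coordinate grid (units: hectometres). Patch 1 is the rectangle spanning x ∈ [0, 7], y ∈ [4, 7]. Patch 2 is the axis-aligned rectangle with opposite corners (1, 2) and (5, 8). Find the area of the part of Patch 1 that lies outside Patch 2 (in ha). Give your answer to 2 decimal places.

9.00

|Patch 1∩Patch 2|: x∈[1,5], y∈[4,7] → 4·3 = 12.
|Patch 1| = 21.
|Patch 1 ∖ Patch 2| = |Patch 1| − |Patch 1∩Patch 2| = 21 − 12 = 9.00.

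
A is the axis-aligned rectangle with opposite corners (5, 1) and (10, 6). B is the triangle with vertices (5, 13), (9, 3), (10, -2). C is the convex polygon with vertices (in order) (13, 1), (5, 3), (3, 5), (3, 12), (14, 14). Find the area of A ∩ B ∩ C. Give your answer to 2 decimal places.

2.29

The intersection is the polygon with vertices (9,3), (9.21,1.947), (8.636,2.091), (7.333,6), (7.8,6).
By the shoelace formula its area is 2.29.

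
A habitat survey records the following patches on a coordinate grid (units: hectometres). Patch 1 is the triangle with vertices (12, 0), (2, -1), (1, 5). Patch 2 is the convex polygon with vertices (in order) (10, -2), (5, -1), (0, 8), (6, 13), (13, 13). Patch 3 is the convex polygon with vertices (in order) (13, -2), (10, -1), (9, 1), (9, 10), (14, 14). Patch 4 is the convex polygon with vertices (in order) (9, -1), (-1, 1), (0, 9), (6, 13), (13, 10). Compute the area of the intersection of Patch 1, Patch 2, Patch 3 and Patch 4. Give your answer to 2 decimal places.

0.45

The intersection is the polygon with vertices (9,1), (9,1.364), (9.738,1.028), (9.421,0.158).
By the shoelace formula its area is 0.45.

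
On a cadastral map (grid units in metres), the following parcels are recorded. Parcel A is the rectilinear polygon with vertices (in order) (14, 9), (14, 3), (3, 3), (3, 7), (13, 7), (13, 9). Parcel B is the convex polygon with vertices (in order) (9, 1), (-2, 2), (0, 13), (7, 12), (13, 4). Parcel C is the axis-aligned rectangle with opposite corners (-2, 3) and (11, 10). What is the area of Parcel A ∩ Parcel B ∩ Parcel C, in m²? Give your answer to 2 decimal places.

The intersection is the polygon with vertices (3,7), (10.75,7), (11,6.667), (11,3), (3,3).
By the shoelace formula its area is 31.96.

31.96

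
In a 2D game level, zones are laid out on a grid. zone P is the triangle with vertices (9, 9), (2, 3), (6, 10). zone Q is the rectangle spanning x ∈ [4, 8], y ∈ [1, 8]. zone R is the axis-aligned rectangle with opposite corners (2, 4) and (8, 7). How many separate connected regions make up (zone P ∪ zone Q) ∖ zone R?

3

(zone P ∪ zone Q) ∖ zone R splits into 3 disjoint pieces (area 9.0595, area 12, area 0.2976).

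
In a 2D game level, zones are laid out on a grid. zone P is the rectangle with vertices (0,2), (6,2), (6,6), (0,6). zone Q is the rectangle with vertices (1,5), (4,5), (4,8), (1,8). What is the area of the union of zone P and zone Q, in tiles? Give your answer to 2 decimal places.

30.00

By inclusion–exclusion:
Individual areas: |zone P| = 24, |zone Q| = 9.
|zone P∩zone Q|: x∈[1,4], y∈[5,6] → 3·1 = 3.
|zone P ∪ zone Q| = 33 − 3 = 30.00.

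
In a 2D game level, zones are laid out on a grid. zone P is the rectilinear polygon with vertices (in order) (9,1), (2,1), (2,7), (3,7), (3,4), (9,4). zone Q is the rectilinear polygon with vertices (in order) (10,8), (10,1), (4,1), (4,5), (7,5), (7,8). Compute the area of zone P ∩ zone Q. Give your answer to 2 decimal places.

15.00

The intersection is the polygon with vertices (4,1), (4,4), (9,4), (9,1).
By the shoelace formula its area is 15.00.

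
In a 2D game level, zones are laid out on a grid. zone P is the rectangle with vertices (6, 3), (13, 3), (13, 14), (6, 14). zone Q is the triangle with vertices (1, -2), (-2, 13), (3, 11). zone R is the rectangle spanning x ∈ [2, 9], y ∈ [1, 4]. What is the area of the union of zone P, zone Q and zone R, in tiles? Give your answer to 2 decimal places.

By inclusion–exclusion:
Individual areas: |zone P| = 77, |zone Q| = 34.5, |zone R| = 21.
|zone P∩zone Q| = 0.
|zone P∩zone R|: x∈[6,9], y∈[3,4] → 3·1 = 3.
|zone Q∩zone R| = 0.
|zone P∩zone Q∩zone R| = 0.
|zone P ∪ zone Q ∪ zone R| = 132.5 − 3 + 0 = 129.50.

129.50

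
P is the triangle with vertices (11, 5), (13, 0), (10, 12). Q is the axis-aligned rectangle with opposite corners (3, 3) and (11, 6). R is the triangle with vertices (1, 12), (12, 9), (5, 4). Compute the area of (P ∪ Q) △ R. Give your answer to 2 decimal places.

57.93

|P ∪ Q| = 28.4286.
|(P ∪ Q) ∩ R| = 4.2485.
|(P ∪ Q) △ R| = 28.4286 + 38 − 8.497 = 57.93.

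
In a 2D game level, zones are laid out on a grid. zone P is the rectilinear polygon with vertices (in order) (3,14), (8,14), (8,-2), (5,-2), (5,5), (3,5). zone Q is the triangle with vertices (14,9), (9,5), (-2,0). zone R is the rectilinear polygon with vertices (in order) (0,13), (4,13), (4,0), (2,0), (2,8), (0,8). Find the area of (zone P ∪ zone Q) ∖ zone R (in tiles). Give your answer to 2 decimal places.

63.67

|zone P ∪ zone Q| = 72.7472.
|(zone P ∪ zone Q) ∩ zone R| = 9.0795.
|(zone P ∪ zone Q) ∖ zone R| = 72.7472 − 9.0795 = 63.67.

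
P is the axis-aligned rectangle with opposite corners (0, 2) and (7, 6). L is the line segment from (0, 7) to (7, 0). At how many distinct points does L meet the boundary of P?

2

The segment meets the boundary at (5,2), (1,6).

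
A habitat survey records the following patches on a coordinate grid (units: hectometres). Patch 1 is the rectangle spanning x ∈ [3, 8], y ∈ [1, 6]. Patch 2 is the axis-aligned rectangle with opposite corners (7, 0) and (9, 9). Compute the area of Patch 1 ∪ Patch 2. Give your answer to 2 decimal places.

By inclusion–exclusion:
Individual areas: |Patch 1| = 25, |Patch 2| = 18.
|Patch 1∩Patch 2|: x∈[7,8], y∈[1,6] → 1·5 = 5.
|Patch 1 ∪ Patch 2| = 43 − 5 = 38.00.

38.00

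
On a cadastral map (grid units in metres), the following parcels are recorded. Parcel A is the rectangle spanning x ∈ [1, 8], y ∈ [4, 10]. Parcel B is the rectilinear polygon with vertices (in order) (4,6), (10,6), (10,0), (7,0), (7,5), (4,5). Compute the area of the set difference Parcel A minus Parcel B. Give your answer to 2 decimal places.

37.00

|Parcel A| = 42, |Parcel A∩Parcel B| = 5.
|Parcel A ∖ Parcel B| = |Parcel A| − |Parcel A∩Parcel B| = 42 − 5 = 37.00.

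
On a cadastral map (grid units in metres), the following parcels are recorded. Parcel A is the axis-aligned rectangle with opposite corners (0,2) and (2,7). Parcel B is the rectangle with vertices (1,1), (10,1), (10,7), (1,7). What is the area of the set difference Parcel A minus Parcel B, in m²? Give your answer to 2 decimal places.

|Parcel A∩Parcel B|: x∈[1,2], y∈[2,7] → 1·5 = 5.
|Parcel A| = 10.
|Parcel A ∖ Parcel B| = |Parcel A| − |Parcel A∩Parcel B| = 10 − 5 = 5.00.

5.00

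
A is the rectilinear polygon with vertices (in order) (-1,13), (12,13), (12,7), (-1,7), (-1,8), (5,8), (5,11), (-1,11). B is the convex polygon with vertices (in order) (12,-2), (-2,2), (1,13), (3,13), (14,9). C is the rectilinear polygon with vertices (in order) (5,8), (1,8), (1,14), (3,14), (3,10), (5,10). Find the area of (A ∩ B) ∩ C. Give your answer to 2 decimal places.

4.00

|A ∩ B| = 41.3182.
|(A ∩ B) ∩ C| = 4.00.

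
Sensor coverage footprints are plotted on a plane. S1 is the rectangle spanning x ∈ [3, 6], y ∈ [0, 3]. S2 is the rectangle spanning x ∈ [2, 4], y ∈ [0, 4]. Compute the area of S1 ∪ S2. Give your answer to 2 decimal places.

14.00

By inclusion–exclusion:
Individual areas: |S1| = 9, |S2| = 8.
|S1∩S2|: x∈[3,4], y∈[0,3] → 1·3 = 3.
|S1 ∪ S2| = 17 − 3 = 14.00.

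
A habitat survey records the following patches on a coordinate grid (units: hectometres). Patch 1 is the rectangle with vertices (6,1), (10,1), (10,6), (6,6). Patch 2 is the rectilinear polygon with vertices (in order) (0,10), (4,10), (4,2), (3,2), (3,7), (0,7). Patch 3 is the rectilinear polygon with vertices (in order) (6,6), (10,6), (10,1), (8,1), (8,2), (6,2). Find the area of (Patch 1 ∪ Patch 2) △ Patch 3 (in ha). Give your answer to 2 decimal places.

19.00

|Patch 1 ∪ Patch 2| = 37.
|(Patch 1 ∪ Patch 2) ∩ Patch 3| = 18.
|(Patch 1 ∪ Patch 2) △ Patch 3| = 37 + 18 − 36 = 19.00.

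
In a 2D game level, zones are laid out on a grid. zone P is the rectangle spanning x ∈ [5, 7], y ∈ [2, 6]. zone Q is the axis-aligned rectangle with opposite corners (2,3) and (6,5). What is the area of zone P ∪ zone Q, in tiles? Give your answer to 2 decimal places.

By inclusion–exclusion:
Individual areas: |zone P| = 8, |zone Q| = 8.
|zone P∩zone Q|: x∈[5,6], y∈[3,5] → 1·2 = 2.
|zone P ∪ zone Q| = 16 − 2 = 14.00.

14.00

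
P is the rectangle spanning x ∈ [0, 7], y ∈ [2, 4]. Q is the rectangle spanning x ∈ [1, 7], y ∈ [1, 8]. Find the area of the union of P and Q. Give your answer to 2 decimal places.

44.00

By inclusion–exclusion:
Individual areas: |P| = 14, |Q| = 42.
|P∩Q|: x∈[1,7], y∈[2,4] → 6·2 = 12.
|P ∪ Q| = 56 − 12 = 44.00.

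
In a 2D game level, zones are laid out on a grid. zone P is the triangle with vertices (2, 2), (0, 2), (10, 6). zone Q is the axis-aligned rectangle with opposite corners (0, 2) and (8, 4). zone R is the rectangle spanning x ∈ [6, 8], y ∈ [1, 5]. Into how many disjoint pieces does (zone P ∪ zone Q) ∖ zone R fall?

2

(zone P ∪ zone Q) ∖ zone R splits into 2 disjoint pieces (area 12.2, area 0.25).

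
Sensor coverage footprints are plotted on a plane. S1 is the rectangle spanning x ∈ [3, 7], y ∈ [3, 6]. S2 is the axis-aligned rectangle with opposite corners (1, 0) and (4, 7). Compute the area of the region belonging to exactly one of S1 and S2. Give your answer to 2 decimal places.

|S1∩S2|: x∈[3,4], y∈[3,6] → 1·3 = 3.
|S1 △ S2| = |S1| + |S2| − 2·|S1∩S2| = 12 + 21 − 6 = 27.00.

27.00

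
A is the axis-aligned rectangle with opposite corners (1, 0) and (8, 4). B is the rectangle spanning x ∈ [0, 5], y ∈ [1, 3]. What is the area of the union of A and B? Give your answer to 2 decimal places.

By inclusion–exclusion:
Individual areas: |A| = 28, |B| = 10.
|A∩B|: x∈[1,5], y∈[1,3] → 4·2 = 8.
|A ∪ B| = 38 − 8 = 30.00.

30.00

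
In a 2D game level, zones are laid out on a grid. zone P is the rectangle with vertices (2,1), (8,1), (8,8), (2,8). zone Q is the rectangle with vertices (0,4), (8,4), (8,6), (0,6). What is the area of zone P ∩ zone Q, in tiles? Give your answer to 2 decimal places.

12.00

|zone P∩zone Q|: x∈[2,8], y∈[4,6] → 6·2 = 12.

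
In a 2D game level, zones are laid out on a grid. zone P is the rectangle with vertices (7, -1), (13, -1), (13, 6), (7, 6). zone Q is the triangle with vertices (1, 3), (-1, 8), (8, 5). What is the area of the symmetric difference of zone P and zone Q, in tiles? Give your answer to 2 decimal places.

|zone P| = 42, |zone Q| = 19.5, |zone P∩zone Q| = 0.3095.
|zone P △ zone Q| = |zone P| + |zone Q| − 2·|zone P∩zone Q| = 42 + 19.5 − 0.619 = 60.88.

60.88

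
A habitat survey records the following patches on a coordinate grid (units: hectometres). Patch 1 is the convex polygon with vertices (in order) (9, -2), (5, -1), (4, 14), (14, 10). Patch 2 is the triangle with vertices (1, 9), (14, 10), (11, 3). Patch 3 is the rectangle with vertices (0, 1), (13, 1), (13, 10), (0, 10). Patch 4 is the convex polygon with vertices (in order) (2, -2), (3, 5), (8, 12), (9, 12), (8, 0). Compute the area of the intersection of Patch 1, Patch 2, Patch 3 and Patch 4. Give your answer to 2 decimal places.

The intersection is the polygon with vertices (4.472,6.917), (4.463,7.049), (6.139,9.395), (8.8,9.6), (8.381,4.571).
By the shoelace formula its area is 13.57.

13.57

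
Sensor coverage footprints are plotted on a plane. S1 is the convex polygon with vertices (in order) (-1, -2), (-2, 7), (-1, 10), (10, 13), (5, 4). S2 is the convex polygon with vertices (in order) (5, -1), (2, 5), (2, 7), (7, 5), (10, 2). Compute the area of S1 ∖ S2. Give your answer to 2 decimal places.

74.23

|S1| = 84, |S1∩S2| = 9.7697.
|S1 ∖ S2| = |S1| − |S1∩S2| = 84 − 9.7697 = 74.23.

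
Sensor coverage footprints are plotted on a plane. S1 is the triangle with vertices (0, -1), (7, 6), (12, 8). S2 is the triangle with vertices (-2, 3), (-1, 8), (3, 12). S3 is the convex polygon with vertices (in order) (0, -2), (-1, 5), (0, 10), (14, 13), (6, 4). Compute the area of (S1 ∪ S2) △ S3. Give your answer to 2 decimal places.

91.21

|S1 ∪ S2| = 18.5.
|(S1 ∪ S2) ∩ S3| = 10.1469.
|(S1 ∪ S2) △ S3| = 18.5 + 93 − 20.2939 = 91.21.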